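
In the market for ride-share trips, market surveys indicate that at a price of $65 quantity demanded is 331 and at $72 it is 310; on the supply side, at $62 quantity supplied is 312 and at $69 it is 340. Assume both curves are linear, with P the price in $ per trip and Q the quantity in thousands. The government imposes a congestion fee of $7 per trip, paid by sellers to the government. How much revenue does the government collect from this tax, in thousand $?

Tax revenue = $2212 thousand.

Demand slope: (310 − 331)/(72 − 65) = -3, so Qd = 526 − 3P.
Supply slope: (340 − 312)/(69 − 62) = 4, so Qs = 4P + 64.
Without the tax, 526 − 3P = 4P + 64 gives 7P = 462, so P* = $66 and Q* = 328.
With the tax collected from sellers, supply shifts: Qs = 4(P − 7) + 64.
New equilibrium: buyers pay $70, sellers receive $63, Q = 316. (Wedge: Pb − Ps = 7.)
Revenue = t · Q = 7 · 316 = $2212.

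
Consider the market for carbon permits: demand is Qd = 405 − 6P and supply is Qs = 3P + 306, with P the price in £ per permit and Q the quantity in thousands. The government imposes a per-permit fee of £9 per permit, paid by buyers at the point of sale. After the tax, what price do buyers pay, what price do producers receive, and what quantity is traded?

Without the tax, 405 − 6P = 3P + 306 gives 9P = 99, so P* = £11 and Q* = 339.
With the tax collected from buyers, demand (in seller-price terms) shifts: Qd = 405 − 6(P + 9).
Solving gives Q = 321 with buyers paying £14 and producers receiving £5 (the £9 wedge).
The less price-elastic side of the market bears the larger share of a per-unit tax.

Buyers pay £14; producers receive £5; quantity = 321.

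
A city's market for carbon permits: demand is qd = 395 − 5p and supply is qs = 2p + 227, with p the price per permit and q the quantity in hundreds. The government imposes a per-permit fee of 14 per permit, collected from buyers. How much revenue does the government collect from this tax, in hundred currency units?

Before the tax: set 395 − 5p = 2p + 227 → p* = 24, q* = 275.
With the tax collected from buyers, demand (in seller-price terms) shifts: qd = 395 − 5(p + 14).
New equilibrium: buyers pay 28, sellers receive 14, q = 255. (Wedge: pb − ps = 14.)
Revenue = t · Q = 14 · 255 = 3570.

Tax revenue = 3570 hundred.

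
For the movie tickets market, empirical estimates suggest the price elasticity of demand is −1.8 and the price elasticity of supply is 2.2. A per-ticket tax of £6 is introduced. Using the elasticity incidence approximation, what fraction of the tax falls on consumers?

Incidence ratio: consumers' share ≈ εs / (εs + |εd|) = 2.2 / (2.2 + 1.8) = 0.55.
Supply is the more elastic side, so consumers bear the larger share.

Consumers' share ≈ 0.55.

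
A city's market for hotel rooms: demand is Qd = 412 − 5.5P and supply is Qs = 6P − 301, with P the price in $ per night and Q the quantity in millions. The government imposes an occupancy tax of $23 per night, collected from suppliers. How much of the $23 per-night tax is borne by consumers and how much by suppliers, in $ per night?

Consumers bear $12 per night; suppliers bear $11 per night.

Before the tax: set 412 − 5.5P = 6P − 301 → P* = $62, Q* = 71.
With the tax collected from suppliers, supply shifts: Qs = 6(P − 23) − 301.
New equilibrium: consumers pay $74, suppliers receive $51, Q = 5. (Wedge: Pb − Ps = 23.)
Burden on consumers: $12; on suppliers: $11. (They sum to $23.)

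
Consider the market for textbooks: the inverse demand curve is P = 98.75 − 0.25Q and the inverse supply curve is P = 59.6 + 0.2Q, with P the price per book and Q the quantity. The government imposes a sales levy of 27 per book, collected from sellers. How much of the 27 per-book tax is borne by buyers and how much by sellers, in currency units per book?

Rewrite in direct form: Qd = 395 − 4P and Qs = 5P − 298.
Without the tax, 395 − 4P = 5P − 298 gives 9P = 693, so P* = 77 and Q* = 87.
With the tax collected from sellers, supply shifts: Qs = 5(P − 27) − 298.
New equilibrium: buyers pay 92, sellers receive 65, Q = 27. (Wedge: Pb − Ps = 27.)
Burden on buyers: 15; on sellers: 12. (They sum to 27.)

Buyers bear 15 per book; sellers bear 12 per book.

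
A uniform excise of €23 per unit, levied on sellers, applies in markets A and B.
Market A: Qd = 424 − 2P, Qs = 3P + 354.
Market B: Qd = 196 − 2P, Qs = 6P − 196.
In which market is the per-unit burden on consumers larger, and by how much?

Market A: pre-tax P* = €14, Q* = 396; post-tax Q = 368.4; per-unit burden on consumers = €13.8.
Market B: pre-tax P* = €49, Q* = 98; post-tax Q = 63.5; per-unit burden on consumers = €17.25.
Difference: €13.8 vs €17.25 → market B is larger by €3.45.

Market B, by €3.45.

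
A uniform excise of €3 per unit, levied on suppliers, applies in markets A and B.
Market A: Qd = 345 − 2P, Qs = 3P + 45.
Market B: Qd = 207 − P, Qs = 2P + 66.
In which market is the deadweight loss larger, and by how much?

Market A, by €2.4.

Market A: pre-tax P* = €60, Q* = 225; post-tax Q = 221.4; deadweight loss = €5.4.
Market B: pre-tax P* = €47, Q* = 160; post-tax Q = 158; deadweight loss = €3.
Difference: €5.4 vs €3 → market A is larger by €2.4.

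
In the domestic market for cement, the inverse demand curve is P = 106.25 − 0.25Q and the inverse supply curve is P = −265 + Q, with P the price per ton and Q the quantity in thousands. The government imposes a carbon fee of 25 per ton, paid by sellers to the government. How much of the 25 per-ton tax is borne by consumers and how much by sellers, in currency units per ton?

Consumers bear 5 per ton; sellers bear 20 per ton.

Rewrite in direct form: Qd = 425 − 4P and Qs = P + 265.
Before the tax: set 425 − 4P = P + 265 → P* = 32, Q* = 297.
With the tax collected from sellers, supply shifts: Qs = (P − 25) + 265.
New equilibrium: consumers pay 37, sellers receive 12, Q = 277. (Wedge: Pb − Ps = 25.)
Burden on consumers: 5; on sellers: 20. (They sum to 25.)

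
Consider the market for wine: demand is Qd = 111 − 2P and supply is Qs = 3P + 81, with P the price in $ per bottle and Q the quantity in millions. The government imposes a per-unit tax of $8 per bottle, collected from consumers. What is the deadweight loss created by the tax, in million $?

Deadweight loss = $38.4 million.

Without the tax, 111 − 2P = 3P + 81 gives 5P = 30, so P* = $6 and Q* = 99.
With the tax collected from consumers, demand (in seller-price terms) shifts: Qd = 111 − 2(P + 8).
New equilibrium: consumers pay $10.8, producers receive $2.8, Q = 89.4. (Wedge: Pb − Ps = 8.)
Quantity falls by |ΔQ| = |99 − 89.4| = 9.6.
DWL = ½ · t · |ΔQ| = ½ · 8 · 9.6 = $38.4.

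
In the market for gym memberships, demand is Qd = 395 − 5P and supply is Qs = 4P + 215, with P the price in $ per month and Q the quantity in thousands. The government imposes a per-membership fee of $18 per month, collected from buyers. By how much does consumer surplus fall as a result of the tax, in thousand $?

Consumer surplus falls by $2200 thousand.

Before the tax: set 395 − 5P = 4P + 215 → P* = $20, Q* = 295.
With the tax collected from buyers, demand (in seller-price terms) shifts: Qd = 395 − 5(P + 18).
New equilibrium: buyers pay $28, sellers receive $10, Q = 255. (Wedge: Pb − Ps = 18.)
ΔCS is the trapezoid between Q = 255 and Q = 295 of height $8: ½ · (295 + 255) · 8 = $2200.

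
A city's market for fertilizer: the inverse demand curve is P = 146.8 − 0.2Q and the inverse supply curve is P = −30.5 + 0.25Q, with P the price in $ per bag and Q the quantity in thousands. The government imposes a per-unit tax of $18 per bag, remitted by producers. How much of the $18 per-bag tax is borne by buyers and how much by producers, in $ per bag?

Rewrite in direct form: Qd = 734 − 5P and Qs = 4P + 122.
Without the tax, 734 − 5P = 4P + 122 gives 9P = 612, so P* = $68 and Q* = 394.
With the tax collected from producers, supply shifts: Qs = 4(P − 18) + 122.
New equilibrium: buyers pay $76, producers receive $58, Q = 354. (Wedge: Pb − Ps = 18.)
Burden on buyers: $8; on producers: $10. (They sum to $18.)

Buyers bear $8 per bag; producers bear $10 per bag.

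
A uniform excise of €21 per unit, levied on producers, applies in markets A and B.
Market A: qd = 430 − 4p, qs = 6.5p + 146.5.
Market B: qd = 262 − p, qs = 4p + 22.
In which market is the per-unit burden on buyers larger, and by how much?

Market A: pre-tax p* = €27, q* = 322; post-tax q = 270; per-unit burden on buyers = €13.
Market B: pre-tax p* = €48, q* = 214; post-tax q = 197.2; per-unit burden on buyers = €16.8.
Difference: €13 vs €16.8 → market B is larger by €3.8.

Market B, by €3.8.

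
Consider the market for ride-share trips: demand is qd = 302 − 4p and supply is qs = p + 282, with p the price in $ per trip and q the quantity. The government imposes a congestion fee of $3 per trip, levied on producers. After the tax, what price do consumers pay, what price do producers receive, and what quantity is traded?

Without the tax, 302 − 4p = p + 282 gives 5p = 20, so p* = $4 and q* = 286.
With the tax collected from producers, supply shifts: qs = (p − 3) + 282.
Solving gives q = 283.6 with consumers paying $4.6 and producers receiving $1.6 (the $3 wedge).

Consumers pay $4.6; producers receive $1.6; quantity = 283.6.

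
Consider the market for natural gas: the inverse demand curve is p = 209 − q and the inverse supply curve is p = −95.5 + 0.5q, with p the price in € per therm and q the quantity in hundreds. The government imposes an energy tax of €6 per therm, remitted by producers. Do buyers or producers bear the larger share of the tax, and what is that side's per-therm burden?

Rewrite in direct form: qd = 209 − p and qs = 2p + 191.
Without the tax, 209 − p = 2p + 191 gives 3p = 18, so p* = €6 and q* = 203.
With the tax collected from producers, supply shifts: qs = 2(p − 6) + 191.
New equilibrium: buyers pay €10, producers receive €4, q = 199. (Wedge: pb − ps = 6.)
Per-therm burden: buyers €4, producers €2.
Buyers take the larger share because demand is less price-elastic here (demand slope 1 vs supply slope 2).
The less price-elastic side of the market bears the larger share of a per-unit tax.

Buyers bear the larger share: €4 per therm.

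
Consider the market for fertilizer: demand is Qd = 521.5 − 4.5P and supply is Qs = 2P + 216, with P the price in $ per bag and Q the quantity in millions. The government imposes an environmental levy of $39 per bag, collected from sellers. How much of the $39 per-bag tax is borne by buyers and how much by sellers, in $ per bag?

Before the tax: set 521.5 − 4.5P = 2P + 216 → P* = $47, Q* = 310.
With the tax collected from sellers, supply shifts: Qs = 2(P − 39) + 216.
Solving gives Q = 256 with buyers paying $59 and sellers receiving $20 (the $39 wedge).
Burden on buyers: $12; on sellers: $27. (They sum to $39.)

Buyers bear $12 per bag; sellers bear $27 per bag.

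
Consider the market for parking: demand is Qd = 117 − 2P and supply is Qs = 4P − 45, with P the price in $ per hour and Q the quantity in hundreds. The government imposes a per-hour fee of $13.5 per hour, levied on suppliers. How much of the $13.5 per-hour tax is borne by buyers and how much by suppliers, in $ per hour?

Buyers bear $9 per hour; suppliers bear $4.5 per hour.

Without the tax, 117 − 2P = 4P − 45 gives 6P = 162, so P* = $27 and Q* = 63.
With the tax collected from suppliers, supply shifts: Qs = 4(P − 13.5) − 45.
New equilibrium: buyers pay $36, suppliers receive $22.5, Q = 45. (Wedge: Pb − Ps = 13.5.)
Burden on buyers: $9; on suppliers: $4.5. (They sum to $13.5.)
The less price-elastic side of the market bears the larger share of a per-unit tax.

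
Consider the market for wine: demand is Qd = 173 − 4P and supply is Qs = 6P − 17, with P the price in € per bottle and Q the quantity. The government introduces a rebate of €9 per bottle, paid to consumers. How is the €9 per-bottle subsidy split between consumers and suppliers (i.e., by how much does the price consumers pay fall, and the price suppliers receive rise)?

Consumers gain €5.4 per bottle; suppliers gain €3.6 per bottle.

Before the subsidy: set 173 − 4P = 6P − 17 → P* = €19, Q* = 97.
With a per-unit subsidy paid to consumers, each effectively pays P − 9, so demand becomes Qd = 173 − 4(P − 9).
New equilibrium: consumers pay €13.6, suppliers receive €22.6, Q = 118.6. (Wedge: Pb − Ps = −9.)
Gain to consumers: €5.4; to suppliers: €3.6. (They sum to €9.)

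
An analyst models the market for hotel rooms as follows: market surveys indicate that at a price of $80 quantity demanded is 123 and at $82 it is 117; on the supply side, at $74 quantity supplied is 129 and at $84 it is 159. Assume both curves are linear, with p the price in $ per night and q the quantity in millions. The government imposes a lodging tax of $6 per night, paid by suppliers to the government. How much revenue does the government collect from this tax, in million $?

Tax revenue = $756 million.

Demand slope: (117 − 123)/(82 − 80) = -3, so qd = 363 − 3p.
Supply slope: (159 − 129)/(84 − 74) = 3, so qs = 3p − 93.
Before the tax: set 363 − 3p = 3p − 93 → p* = $76, q* = 135.
With the tax collected from suppliers, supply shifts: qs = 3(p − 6) − 93.
New equilibrium: consumers pay $79, suppliers receive $73, q = 126. (Wedge: pb − ps = 6.)
Revenue = t · Q = 6 · 126 = $756.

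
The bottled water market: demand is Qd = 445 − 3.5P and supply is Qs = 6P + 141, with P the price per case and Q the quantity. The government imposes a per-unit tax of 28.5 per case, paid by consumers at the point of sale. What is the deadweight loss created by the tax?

Deadweight loss = 897.75.

Before the tax: set 445 − 3.5P = 6P + 141 → P* = 32, Q* = 333.
With the tax collected from consumers, demand (in seller-price terms) shifts: Qd = 445 − 3.5(P + 28.5).
Solving gives Q = 270 with consumers paying 50 and sellers receiving 21.5 (the 28.5 wedge).
Quantity falls by |ΔQ| = |333 − 270| = 63.
DWL = ½ · t · |ΔQ| = ½ · 28.5 · 63 = 897.75.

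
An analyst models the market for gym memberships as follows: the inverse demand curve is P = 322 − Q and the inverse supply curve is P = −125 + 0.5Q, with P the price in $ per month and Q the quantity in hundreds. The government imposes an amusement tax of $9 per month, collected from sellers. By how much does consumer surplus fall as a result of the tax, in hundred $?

Rewrite in direct form: Qd = 322 − P and Qs = 2P + 250.
Without the tax, 322 − P = 2P + 250 gives 3P = 72, so P* = $24 and Q* = 298.
With the tax collected from sellers, supply shifts: Qs = 2(P − 9) + 250.
Solving gives Q = 292 with buyers paying $30 and sellers receiving $21 (the $9 wedge).
ΔCS is the trapezoid between Q = 292 and Q = 298 of height $6: ½ · (298 + 292) · 6 = $1770.

Consumer surplus falls by $1770 hundred.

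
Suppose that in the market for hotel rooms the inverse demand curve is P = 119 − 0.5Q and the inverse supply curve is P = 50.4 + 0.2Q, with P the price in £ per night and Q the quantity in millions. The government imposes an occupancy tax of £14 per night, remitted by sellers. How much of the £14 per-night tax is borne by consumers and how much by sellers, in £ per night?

Rewrite in direct form: Qd = 238 − 2P and Qs = 5P − 252.
Without the tax, 238 − 2P = 5P − 252 gives 7P = 490, so P* = £70 and Q* = 98.
With the tax collected from sellers, supply shifts: Qs = 5(P − 14) − 252.
Solving gives Q = 78 with consumers paying £80 and sellers receiving £66 (the £14 wedge).
Burden on consumers: £10; on sellers: £4. (They sum to £14.)
The less price-elastic side of the market bears the larger share of a per-unit tax.

Consumers bear £10 per night; sellers bear £4 per night.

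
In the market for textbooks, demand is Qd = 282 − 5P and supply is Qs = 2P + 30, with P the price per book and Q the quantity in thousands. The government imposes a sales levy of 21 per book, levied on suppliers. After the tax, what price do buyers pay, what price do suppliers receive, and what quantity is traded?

Without the tax, 282 − 5P = 2P + 30 gives 7P = 252, so P* = 36 and Q* = 102.
With the tax collected from suppliers, supply shifts: Qs = 2(P − 21) + 30.
New equilibrium: buyers pay 42, suppliers receive 21, Q = 72. (Wedge: Pb − Ps = 21.)

Buyers pay 42; suppliers receive 21; quantity = 72.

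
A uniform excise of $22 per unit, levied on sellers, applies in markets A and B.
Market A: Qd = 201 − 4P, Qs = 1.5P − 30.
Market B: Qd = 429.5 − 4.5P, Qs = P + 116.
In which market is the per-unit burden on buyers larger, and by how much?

Market A, by $2.

Market A: pre-tax P* = $42, Q* = 33; post-tax Q = 9; per-unit burden on buyers = $6.
Market B: pre-tax P* = $57, Q* = 173; post-tax Q = 155; per-unit burden on buyers = $4.
Difference: $6 vs $4 → market A is larger by $2.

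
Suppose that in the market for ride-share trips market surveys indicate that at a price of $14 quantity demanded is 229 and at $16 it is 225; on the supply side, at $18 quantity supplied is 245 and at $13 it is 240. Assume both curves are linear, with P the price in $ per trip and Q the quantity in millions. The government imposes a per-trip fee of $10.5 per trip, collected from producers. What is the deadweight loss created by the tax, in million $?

Deadweight loss = $36.75 million.

Demand slope: (225 − 229)/(16 − 14) = -2, so Qd = 257 − 2P.
Supply slope: (240 − 245)/(13 − 18) = 1, so Qs = P + 227.
Before the tax: set 257 − 2P = P + 227 → P* = $10, Q* = 237.
With the tax collected from producers, supply shifts: Qs = (P − 10.5) + 227.
New equilibrium: buyers pay $13.5, producers receive $3, Q = 230. (Wedge: Pb − Ps = 10.5.)
Quantity falls by |ΔQ| = |237 − 230| = 7.
DWL = ½ · t · |ΔQ| = ½ · 10.5 · 7 = $36.75.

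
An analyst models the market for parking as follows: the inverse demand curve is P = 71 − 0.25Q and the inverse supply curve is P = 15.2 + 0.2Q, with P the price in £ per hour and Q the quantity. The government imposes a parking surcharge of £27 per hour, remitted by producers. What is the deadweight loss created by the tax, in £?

Deadweight loss = £810.

Rewrite in direct form: Qd = 284 − 4P and Qs = 5P − 76.
Without the tax, 284 − 4P = 5P − 76 gives 9P = 360, so P* = £40 and Q* = 124.
With the tax collected from producers, supply shifts: Qs = 5(P − 27) − 76.
New equilibrium: buyers pay £55, producers receive £28, Q = 64. (Wedge: Pb − Ps = 27.)
Quantity falls by |ΔQ| = |124 − 64| = 60.
DWL = ½ · t · |ΔQ| = ½ · 27 · 60 = £810.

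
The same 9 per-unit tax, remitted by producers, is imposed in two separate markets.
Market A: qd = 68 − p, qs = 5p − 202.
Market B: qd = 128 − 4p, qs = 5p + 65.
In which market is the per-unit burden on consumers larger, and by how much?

Market A: pre-tax p* = 45, q* = 23; post-tax q = 15.5; per-unit burden on consumers = 7.5.
Market B: pre-tax p* = 7, q* = 100; post-tax q = 80; per-unit burden on consumers = 5.
Difference: 7.5 vs 5 → market A is larger by 2.5.

Market A, by 2.5.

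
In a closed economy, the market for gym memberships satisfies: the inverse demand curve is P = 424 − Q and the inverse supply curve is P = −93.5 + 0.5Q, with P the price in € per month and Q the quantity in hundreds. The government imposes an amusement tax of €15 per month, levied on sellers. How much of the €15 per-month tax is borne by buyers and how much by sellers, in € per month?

Rewrite in direct form: Qd = 424 − P and Qs = 2P + 187.
Without the tax, 424 − P = 2P + 187 gives 3P = 237, so P* = €79 and Q* = 345.
With the tax collected from sellers, supply shifts: Qs = 2(P − 15) + 187.
Solving gives Q = 335 with buyers paying €89 and sellers receiving €74 (the €15 wedge).
Burden on buyers: €10; on sellers: €5. (They sum to €15.)
The less price-elastic side of the market bears the larger share of a per-unit tax.

Buyers bear €10 per month; sellers bear €5 per month.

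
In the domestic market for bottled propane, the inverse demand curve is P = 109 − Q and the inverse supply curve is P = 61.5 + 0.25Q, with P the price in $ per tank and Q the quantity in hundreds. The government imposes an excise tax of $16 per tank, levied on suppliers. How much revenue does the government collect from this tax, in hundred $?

Inverting to Q(P) form: Qd = 109 − P; Qs = 4P − 246.
Without the tax, 109 − P = 4P − 246 gives 5P = 355, so P* = $71 and Q* = 38.
With the tax collected from suppliers, supply shifts: Qs = 4(P − 16) − 246.
New equilibrium: consumers pay $83.8, suppliers receive $67.8, Q = 25.2. (Wedge: Pb − Ps = 16.)
Revenue = t · Q = 16 · 25.2 = $403.2.

Tax revenue = $403.2 hundred.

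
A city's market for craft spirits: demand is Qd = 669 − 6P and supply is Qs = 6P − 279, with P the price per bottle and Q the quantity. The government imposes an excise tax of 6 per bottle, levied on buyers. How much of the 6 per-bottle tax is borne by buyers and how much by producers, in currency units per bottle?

Buyers bear 3 per bottle; producers bear 3 per bottle.

Without the tax, 669 − 6P = 6P − 279 gives 12P = 948, so P* = 79 and Q* = 195.
With the tax collected from buyers, demand (in seller-price terms) shifts: Qd = 669 − 6(P + 6).
New equilibrium: buyers pay 82, producers receive 76, Q = 177. (Wedge: Pb − Ps = 6.)
Burden on buyers: 3; on producers: 3. (They sum to 6.)
The less price-elastic side of the market bears the larger share of a per-unit tax.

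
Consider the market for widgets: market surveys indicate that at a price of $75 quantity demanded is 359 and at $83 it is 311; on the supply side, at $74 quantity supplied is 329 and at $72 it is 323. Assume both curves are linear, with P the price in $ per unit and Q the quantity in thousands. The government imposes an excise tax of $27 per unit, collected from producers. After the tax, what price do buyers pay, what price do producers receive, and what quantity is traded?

Buyers pay $87; producers receive $60; quantity = 287.

Demand slope: (311 − 359)/(83 − 75) = -6, so Qd = 809 − 6P.
Supply slope: (323 − 329)/(72 − 74) = 3, so Qs = 3P + 107.
Before the tax: set 809 − 6P = 3P + 107 → P* = $78, Q* = 341.
With the tax collected from producers, supply shifts: Qs = 3(P − 27) + 107.
New equilibrium: buyers pay $87, producers receive $60, Q = 287. (Wedge: Pb − Ps = 27.)
The less price-elastic side of the market bears the larger share of a per-unit tax.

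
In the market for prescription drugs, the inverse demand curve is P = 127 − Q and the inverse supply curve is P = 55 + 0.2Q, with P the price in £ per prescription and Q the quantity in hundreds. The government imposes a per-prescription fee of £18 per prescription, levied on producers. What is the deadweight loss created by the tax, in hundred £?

Rewrite in direct form: Qd = 127 − P and Qs = 5P − 275.
Before the tax: set 127 − P = 5P − 275 → P* = £67, Q* = 60.
With the tax collected from producers, supply shifts: Qs = 5(P − 18) − 275.
New equilibrium: buyers pay £82, producers receive £64, Q = 45. (Wedge: Pb − Ps = 18.)
Quantity falls by |ΔQ| = |60 − 45| = 15.
DWL = ½ · t · |ΔQ| = ½ · 18 · 15 = £135.

Deadweight loss = £135 hundred.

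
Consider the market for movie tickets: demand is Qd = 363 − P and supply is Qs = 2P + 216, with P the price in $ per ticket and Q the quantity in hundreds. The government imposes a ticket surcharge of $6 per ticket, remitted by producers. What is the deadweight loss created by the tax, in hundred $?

Deadweight loss = $12 hundred.

Before the tax: set 363 − P = 2P + 216 → P* = $49, Q* = 314.
With the tax collected from producers, supply shifts: Qs = 2(P − 6) + 216.
New equilibrium: buyers pay $53, producers receive $47, Q = 310. (Wedge: Pb − Ps = 6.)
Quantity falls by |ΔQ| = |314 − 310| = 4.
DWL = ½ · t · |ΔQ| = ½ · 6 · 4 = $12.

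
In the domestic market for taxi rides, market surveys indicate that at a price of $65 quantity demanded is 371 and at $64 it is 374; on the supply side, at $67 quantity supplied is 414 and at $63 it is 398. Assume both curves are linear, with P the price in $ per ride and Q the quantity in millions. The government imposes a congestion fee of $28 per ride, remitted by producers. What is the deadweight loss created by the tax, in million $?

Demand slope: (374 − 371)/(64 − 65) = -3, so Qd = 566 − 3P.
Supply slope: (398 − 414)/(63 − 67) = 4, so Qs = 4P + 146.
Before the tax: set 566 − 3P = 4P + 146 → P* = $60, Q* = 386.
With the tax collected from producers, supply shifts: Qs = 4(P − 28) + 146.
New equilibrium: buyers pay $76, producers receive $48, Q = 338. (Wedge: Pb − Ps = 28.)
Quantity falls by |ΔQ| = |386 − 338| = 48.
DWL = ½ · t · |ΔQ| = ½ · 28 · 48 = $672.

Deadweight loss = $672 million.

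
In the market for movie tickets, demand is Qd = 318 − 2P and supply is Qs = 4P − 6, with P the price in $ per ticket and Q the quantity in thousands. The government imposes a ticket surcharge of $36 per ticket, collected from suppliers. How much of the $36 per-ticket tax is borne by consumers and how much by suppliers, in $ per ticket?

Before the tax: set 318 − 2P = 4P − 6 → P* = $54, Q* = 210.
With the tax collected from suppliers, supply shifts: Qs = 4(P − 36) − 6.
New equilibrium: consumers pay $78, suppliers receive $42, Q = 162. (Wedge: Pb − Ps = 36.)
Burden on consumers: $24; on suppliers: $12. (They sum to $36.)

Consumers bear $24 per ticket; suppliers bear $12 per ticket.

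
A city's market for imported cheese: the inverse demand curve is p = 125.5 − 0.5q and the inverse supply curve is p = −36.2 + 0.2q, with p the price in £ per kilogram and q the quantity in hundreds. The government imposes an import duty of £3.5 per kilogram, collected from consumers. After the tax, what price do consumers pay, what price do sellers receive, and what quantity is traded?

Consumers pay £12.5; sellers receive £9; quantity = 226.

Rewrite in direct form: qd = 251 − 2p and qs = 5p + 181.
Without the tax, 251 − 2p = 5p + 181 gives 7p = 70, so p* = £10 and q* = 231.
With the tax collected from consumers, demand (in seller-price terms) shifts: qd = 251 − 2(p + 3.5).
Solving gives q = 226 with consumers paying £12.5 and sellers receiving £9 (the £3.5 wedge).
The less price-elastic side of the market bears the larger share of a per-unit tax.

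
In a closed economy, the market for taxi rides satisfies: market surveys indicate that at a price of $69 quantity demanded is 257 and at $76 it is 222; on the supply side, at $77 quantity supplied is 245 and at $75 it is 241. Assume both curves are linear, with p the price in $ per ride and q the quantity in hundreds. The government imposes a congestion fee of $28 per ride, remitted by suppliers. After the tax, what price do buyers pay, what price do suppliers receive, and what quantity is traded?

Demand slope: (222 − 257)/(76 − 69) = -5, so qd = 602 − 5p.
Supply slope: (241 − 245)/(75 − 77) = 2, so qs = 2p + 91.
Before the tax: set 602 − 5p = 2p + 91 → p* = $73, q* = 237.
With the tax collected from suppliers, supply shifts: qs = 2(p − 28) + 91.
New equilibrium: buyers pay $81, suppliers receive $53, q = 197. (Wedge: pb − ps = 28.)

Buyers pay $81; suppliers receive $53; quantity = 197.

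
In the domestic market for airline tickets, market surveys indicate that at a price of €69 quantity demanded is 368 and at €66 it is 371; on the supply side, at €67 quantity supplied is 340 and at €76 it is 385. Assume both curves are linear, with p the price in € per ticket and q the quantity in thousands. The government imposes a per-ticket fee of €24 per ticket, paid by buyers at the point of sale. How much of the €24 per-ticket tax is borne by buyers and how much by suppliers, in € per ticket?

Demand slope: (371 − 368)/(66 − 69) = -1, so qd = 437 − p.
Supply slope: (385 − 340)/(76 − 67) = 5, so qs = 5p + 5.
Before the tax: set 437 − p = 5p + 5 → p* = €72, q* = 365.
With the tax collected from buyers, demand (in seller-price terms) shifts: qd = 437 − (p + 24).
Solving gives q = 345 with buyers paying €92 and suppliers receiving €68 (the €24 wedge).
Burden on buyers: €20; on suppliers: €4. (They sum to €24.)

Buyers bear €20 per ticket; suppliers bear €4 per ticket.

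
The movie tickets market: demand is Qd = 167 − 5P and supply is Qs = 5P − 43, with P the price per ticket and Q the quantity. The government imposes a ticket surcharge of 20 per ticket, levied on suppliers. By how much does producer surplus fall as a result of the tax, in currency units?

Producer surplus falls by 370.

Without the tax, 167 − 5P = 5P − 43 gives 10P = 210, so P* = 21 and Q* = 62.
With the tax collected from suppliers, supply shifts: Qs = 5(P − 20) − 43.
Solving gives Q = 12 with consumers paying 31 and suppliers receiving 11 (the 20 wedge).
ΔPS is the trapezoid between Q = 12 and Q = 62 of height 10: ½ · (62 + 12) · 10 = 370.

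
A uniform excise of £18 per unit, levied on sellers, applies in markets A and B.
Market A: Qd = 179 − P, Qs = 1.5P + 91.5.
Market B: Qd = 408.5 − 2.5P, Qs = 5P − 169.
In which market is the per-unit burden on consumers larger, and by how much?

Market A: pre-tax P* = £35, Q* = 144; post-tax Q = 133.2; per-unit burden on consumers = £10.8.
Market B: pre-tax P* = £77, Q* = 216; post-tax Q = 186; per-unit burden on consumers = £12.
Difference: £10.8 vs £12 → market B is larger by £1.2.

Market B, by £1.2.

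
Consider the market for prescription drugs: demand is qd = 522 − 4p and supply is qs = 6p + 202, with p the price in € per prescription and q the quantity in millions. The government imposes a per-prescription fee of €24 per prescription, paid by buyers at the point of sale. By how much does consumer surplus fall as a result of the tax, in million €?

Consumer surplus falls by €5258.88 million.

Before the tax: set 522 − 4p = 6p + 202 → p* = €32, q* = 394.
With the tax collected from buyers, demand (in seller-price terms) shifts: qd = 522 − 4(p + 24).
New equilibrium: buyers pay €46.4, suppliers receive €22.4, q = 336.4. (Wedge: pb − ps = 24.)
ΔCS is the trapezoid between Q = 336.4 and Q = 394 of height €14.4: ½ · (394 + 336.4) · 14.4 = €5258.88.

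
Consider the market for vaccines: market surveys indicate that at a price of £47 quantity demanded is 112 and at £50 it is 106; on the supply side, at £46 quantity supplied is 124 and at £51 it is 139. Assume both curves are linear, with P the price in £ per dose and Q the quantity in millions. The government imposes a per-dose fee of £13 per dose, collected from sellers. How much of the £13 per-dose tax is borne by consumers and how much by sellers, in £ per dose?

Consumers bear £7.8 per dose; sellers bear £5.2 per dose.

Demand slope: (106 − 112)/(50 − 47) = -2, so Qd = 206 − 2P.
Supply slope: (139 − 124)/(51 − 46) = 3, so Qs = 3P − 14.
Without the tax, 206 − 2P = 3P − 14 gives 5P = 220, so P* = £44 and Q* = 118.
With the tax collected from sellers, supply shifts: Qs = 3(P − 13) − 14.
New equilibrium: consumers pay £51.8, sellers receive £38.8, Q = 102.4. (Wedge: Pb − Ps = 13.)
Burden on consumers: £7.8; on sellers: £5.2. (They sum to £13.)
The less price-elastic side of the market bears the larger share of a per-unit tax.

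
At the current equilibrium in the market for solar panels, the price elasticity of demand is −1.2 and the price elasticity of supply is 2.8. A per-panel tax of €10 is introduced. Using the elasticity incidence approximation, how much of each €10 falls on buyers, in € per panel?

Buyers bear ≈ €7 per panel.

Incidence ratio: buyers' share ≈ εs / (εs + |εd|) = 2.8 / (2.8 + 1.2) = 0.7.
So buyers bear ≈ 0.7 × €10 = €7; sellers bear €3.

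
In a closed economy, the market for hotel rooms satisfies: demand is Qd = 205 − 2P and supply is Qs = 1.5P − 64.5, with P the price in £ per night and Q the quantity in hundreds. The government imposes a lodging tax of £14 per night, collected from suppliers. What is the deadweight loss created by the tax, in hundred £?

Before the tax: set 205 − 2P = 1.5P − 64.5 → P* = £77, Q* = 51.
With the tax collected from suppliers, supply shifts: Qs = 1.5(P − 14) − 64.5.
Solving gives Q = 39 with buyers paying £83 and suppliers receiving £69 (the £14 wedge).
Quantity falls by |ΔQ| = |51 − 39| = 12.
DWL = ½ · t · |ΔQ| = ½ · 14 · 12 = £84.

Deadweight loss = £84 hundred.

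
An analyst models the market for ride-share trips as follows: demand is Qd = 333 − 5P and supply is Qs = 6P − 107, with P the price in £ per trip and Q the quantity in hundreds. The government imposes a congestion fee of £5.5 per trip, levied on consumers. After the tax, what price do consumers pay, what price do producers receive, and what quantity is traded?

Consumers pay £43; producers receive £37.5; quantity = 118.

Without the tax, 333 − 5P = 6P − 107 gives 11P = 440, so P* = £40 and Q* = 133.
With the tax collected from consumers, demand (in seller-price terms) shifts: Qd = 333 − 5(P + 5.5).
New equilibrium: consumers pay £43, producers receive £37.5, Q = 118. (Wedge: Pb − Ps = 5.5.)
The less price-elastic side of the market bears the larger share of a per-unit tax.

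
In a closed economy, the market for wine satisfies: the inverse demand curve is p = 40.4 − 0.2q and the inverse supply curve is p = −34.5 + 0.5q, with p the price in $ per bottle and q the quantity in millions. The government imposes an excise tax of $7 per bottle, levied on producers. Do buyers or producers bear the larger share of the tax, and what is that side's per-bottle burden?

Inverting to q(p) form: qd = 202 − 5p; qs = 2p + 69.
Without the tax, 202 − 5p = 2p + 69 gives 7p = 133, so p* = $19 and q* = 107.
With the tax collected from producers, supply shifts: qs = 2(p − 7) + 69.
New equilibrium: buyers pay $21, producers receive $14, q = 97. (Wedge: pb − ps = 7.)
Per-bottle burden: buyers $2, producers $5.
Producers take the larger share because supply is less price-elastic here (demand slope 5 vs supply slope 2).
The less price-elastic side of the market bears the larger share of a per-unit tax.

Producers bear the larger share: $5 per bottle.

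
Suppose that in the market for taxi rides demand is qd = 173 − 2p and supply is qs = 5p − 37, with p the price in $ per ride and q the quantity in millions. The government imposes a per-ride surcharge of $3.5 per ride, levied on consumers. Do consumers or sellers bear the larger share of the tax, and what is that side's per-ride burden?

Before the tax: set 173 − 2p = 5p − 37 → p* = $30, q* = 113.
With the tax collected from consumers, demand (in seller-price terms) shifts: qd = 173 − 2(p + 3.5).
Solving gives q = 108 with consumers paying $32.5 and sellers receiving $29 (the $3.5 wedge).
Per-ride burden: consumers $2.5, sellers $1.
Consumers take the larger share because demand is less price-elastic here (demand slope 2 vs supply slope 5).

Consumers bear the larger share: $2.5 per ride.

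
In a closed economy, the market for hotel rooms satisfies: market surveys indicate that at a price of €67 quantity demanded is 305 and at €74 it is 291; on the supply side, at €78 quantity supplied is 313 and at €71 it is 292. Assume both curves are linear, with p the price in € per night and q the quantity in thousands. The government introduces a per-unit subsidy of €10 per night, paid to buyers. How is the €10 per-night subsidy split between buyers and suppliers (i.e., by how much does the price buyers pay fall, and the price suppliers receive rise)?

Buyers gain €6 per night; suppliers gain €4 per night.

Demand slope: (291 − 305)/(74 − 67) = -2, so qd = 439 − 2p.
Supply slope: (292 − 313)/(71 − 78) = 3, so qs = 3p + 79.
Before the subsidy: set 439 − 2p = 3p + 79 → p* = €72, q* = 295.
With a per-unit subsidy paid to buyers, each effectively pays p − 10, so demand becomes qd = 439 − 2(p − 10).
New equilibrium: buyers pay €66, suppliers receive €76, q = 307. (Wedge: pb − ps = −10.)
Gain to buyers: €6; to suppliers: €4. (They sum to €10.)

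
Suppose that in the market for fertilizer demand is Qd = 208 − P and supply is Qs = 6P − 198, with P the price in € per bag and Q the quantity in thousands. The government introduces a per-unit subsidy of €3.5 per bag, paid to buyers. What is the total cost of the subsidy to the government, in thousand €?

Government outlay = €535.5 thousand.

Before the subsidy: set 208 − P = 6P − 198 → P* = €58, Q* = 150.
With a per-unit subsidy paid to buyers, each effectively pays P − 3.5, so demand becomes Qd = 208 − (P − 3.5).
Solving gives Q = 153 with buyers paying €55 and producers receiving €58.5 (the €3.5 wedge).
Outlay = t · Q = 3.5 · 153 = €535.5.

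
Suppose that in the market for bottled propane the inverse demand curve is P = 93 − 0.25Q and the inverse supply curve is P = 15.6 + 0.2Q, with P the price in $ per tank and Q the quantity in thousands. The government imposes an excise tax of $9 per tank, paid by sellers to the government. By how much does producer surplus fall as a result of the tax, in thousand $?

Inverting to Q(P) form: Qd = 372 − 4P; Qs = 5P − 78.
Before the tax: set 372 − 4P = 5P − 78 → P* = $50, Q* = 172.
With the tax collected from sellers, supply shifts: Qs = 5(P − 9) − 78.
Solving gives Q = 152 with consumers paying $55 and sellers receiving $46 (the $9 wedge).
ΔPS is the trapezoid between Q = 152 and Q = 172 of height $4: ½ · (172 + 152) · 4 = $648.

Producer surplus falls by $648 thousand.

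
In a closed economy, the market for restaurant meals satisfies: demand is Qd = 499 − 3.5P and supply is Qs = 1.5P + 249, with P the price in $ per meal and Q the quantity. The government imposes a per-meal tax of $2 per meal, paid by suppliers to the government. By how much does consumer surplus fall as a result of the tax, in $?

Before the tax: set 499 − 3.5P = 1.5P + 249 → P* = $50, Q* = 324.
With the tax collected from suppliers, supply shifts: Qs = 1.5(P − 2) + 249.
New equilibrium: buyers pay $50.6, suppliers receive $48.6, Q = 321.9. (Wedge: Pb − Ps = 2.)
ΔCS is the trapezoid between Q = 321.9 and Q = 324 of height $0.6: ½ · (324 + 321.9) · 0.6 = $193.77.

Consumer surplus falls by $193.77.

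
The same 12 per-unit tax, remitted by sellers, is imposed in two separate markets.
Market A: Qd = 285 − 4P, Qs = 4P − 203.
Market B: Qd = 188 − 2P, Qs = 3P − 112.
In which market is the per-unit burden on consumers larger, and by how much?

Market B, by 1.2.

Market A: pre-tax P* = 61, Q* = 41; post-tax Q = 17; per-unit burden on consumers = 6.
Market B: pre-tax P* = 60, Q* = 68; post-tax Q = 53.6; per-unit burden on consumers = 7.2.
Difference: 6 vs 7.2 → market B is larger by 1.2.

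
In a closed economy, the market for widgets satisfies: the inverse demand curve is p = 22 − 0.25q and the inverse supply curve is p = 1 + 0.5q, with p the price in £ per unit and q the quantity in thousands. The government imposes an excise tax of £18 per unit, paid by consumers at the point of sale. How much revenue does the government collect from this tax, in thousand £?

Tax revenue = £72 thousand.

Rewrite in direct form: qd = 88 − 4p and qs = 2p − 2.
Before the tax: set 88 − 4p = 2p − 2 → p* = £15, q* = 28.
With the tax collected from consumers, demand (in seller-price terms) shifts: qd = 88 − 4(p + 18).
Solving gives q = 4 with consumers paying £21 and producers receiving £3 (the £18 wedge).
Revenue = t · Q = 18 · 4 = £72.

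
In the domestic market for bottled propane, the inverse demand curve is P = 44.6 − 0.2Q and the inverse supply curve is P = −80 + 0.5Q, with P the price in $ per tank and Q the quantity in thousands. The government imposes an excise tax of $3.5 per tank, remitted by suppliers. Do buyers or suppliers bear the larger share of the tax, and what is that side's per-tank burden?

Suppliers bear the larger share: $2.5 per tank.

Inverting to Q(P) form: Qd = 223 − 5P; Qs = 2P + 160.
Without the tax, 223 − 5P = 2P + 160 gives 7P = 63, so P* = $9 and Q* = 178.
With the tax collected from suppliers, supply shifts: Qs = 2(P − 3.5) + 160.
New equilibrium: buyers pay $10, suppliers receive $6.5, Q = 173. (Wedge: Pb − Ps = 3.5.)
Per-tank burden: buyers $1, suppliers $2.5.
Suppliers take the larger share because supply is less price-elastic here (demand slope 5 vs supply slope 2).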